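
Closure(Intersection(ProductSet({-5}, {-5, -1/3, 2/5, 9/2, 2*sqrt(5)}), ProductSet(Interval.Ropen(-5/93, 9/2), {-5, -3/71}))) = EmptySet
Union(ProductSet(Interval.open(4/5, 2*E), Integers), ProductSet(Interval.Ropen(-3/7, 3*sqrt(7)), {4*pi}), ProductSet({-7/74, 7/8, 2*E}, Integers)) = Union(ProductSet(Interval.Ropen(-3/7, 3*sqrt(7)), {4*pi}), ProductSet(Union({-7/74}, Interval.Lopen(4/5, 2*E)), Integers))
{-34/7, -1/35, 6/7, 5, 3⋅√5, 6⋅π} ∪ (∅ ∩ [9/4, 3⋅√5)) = {-34/7, -1/35, 6/7, 5, 3⋅√5, 6⋅π}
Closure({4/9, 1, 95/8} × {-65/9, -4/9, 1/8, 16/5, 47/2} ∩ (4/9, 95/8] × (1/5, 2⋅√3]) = {1, 95/8} × {16/5}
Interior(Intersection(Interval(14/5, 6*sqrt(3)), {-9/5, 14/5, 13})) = EmptySet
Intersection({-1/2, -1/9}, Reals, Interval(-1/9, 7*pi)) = {-1/9}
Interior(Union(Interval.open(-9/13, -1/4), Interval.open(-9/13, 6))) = Interval.open(-9/13, 6)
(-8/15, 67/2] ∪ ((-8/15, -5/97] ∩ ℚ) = (-8/15, 67/2] ∪ (ℚ ∩ (-8/15, -5/97])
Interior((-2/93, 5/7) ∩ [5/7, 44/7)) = ∅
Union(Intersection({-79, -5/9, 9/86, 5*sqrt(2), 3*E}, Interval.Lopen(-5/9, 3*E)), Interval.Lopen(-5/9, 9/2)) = Union({5*sqrt(2), 3*E}, Interval.Lopen(-5/9, 9/2))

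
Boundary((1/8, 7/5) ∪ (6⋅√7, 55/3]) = {1/8, 7/5, 55/3, 6⋅√7}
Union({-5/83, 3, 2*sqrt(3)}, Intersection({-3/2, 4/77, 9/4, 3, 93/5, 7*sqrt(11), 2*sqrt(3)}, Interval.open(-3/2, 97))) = {-5/83, 4/77, 9/4, 3, 93/5, 7*sqrt(11), 2*sqrt(3)}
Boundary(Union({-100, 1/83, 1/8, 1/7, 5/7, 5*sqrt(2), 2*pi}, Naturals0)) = Union({-100, 1/83, 1/8, 1/7, 5/7, 5*sqrt(2), 2*pi}, Naturals0)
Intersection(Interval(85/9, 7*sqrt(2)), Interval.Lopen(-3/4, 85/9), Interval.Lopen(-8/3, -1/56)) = EmptySet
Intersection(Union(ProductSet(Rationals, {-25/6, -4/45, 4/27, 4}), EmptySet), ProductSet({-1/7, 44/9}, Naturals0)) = ProductSet({-1/7, 44/9}, {4})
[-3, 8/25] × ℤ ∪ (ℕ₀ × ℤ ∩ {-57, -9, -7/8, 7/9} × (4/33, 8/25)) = [-3, 8/25] × ℤ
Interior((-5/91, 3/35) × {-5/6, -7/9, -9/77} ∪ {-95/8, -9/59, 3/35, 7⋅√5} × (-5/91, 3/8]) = ∅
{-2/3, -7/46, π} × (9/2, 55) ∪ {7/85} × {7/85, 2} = ({7/85} × {7/85, 2}) ∪ ({-2/3, -7/46, π} × (9/2, 55))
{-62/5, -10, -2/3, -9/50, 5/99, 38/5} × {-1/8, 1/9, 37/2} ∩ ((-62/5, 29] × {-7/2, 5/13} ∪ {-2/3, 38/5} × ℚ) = {-2/3, 38/5} × {-1/8, 1/9, 37/2}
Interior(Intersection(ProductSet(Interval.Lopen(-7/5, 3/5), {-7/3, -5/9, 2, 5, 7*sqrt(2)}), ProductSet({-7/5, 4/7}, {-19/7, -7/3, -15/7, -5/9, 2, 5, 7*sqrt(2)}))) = EmptySet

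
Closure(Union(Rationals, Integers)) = Reals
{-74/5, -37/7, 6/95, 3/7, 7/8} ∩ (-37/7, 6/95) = ∅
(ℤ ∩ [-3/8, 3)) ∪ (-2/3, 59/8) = (-2/3, 59/8) ∪ {0, 1, 2}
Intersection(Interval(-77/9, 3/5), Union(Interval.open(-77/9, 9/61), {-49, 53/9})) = Interval.open(-77/9, 9/61)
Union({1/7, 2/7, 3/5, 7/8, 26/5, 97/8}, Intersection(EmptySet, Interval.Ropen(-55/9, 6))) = {1/7, 2/7, 3/5, 7/8, 26/5, 97/8}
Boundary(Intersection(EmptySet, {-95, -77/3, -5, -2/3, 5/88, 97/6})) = EmptySet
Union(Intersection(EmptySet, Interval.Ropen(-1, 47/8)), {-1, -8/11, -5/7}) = {-1, -8/11, -5/7}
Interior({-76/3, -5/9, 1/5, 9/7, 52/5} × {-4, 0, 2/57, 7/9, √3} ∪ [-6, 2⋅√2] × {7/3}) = ∅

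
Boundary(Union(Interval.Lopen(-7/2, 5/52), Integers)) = Union(Complement(Integers, Interval.open(-7/2, 5/52)), {-7/2, 5/52})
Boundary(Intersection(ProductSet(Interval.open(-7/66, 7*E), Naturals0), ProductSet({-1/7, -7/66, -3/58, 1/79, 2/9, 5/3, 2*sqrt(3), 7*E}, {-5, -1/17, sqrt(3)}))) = EmptySet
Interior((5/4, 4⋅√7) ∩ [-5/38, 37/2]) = (5/4, 4⋅√7)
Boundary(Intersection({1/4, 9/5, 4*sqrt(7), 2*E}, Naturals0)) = EmptySet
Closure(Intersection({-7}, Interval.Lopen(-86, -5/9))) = {-7}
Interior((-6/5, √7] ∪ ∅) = (-6/5, √7)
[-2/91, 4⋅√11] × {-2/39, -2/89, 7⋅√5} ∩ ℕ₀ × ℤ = ∅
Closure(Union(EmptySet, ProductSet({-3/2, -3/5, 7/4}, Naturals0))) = ProductSet({-3/2, -3/5, 7/4}, Naturals0)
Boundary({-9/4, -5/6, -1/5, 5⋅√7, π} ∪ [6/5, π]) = {-9/4, -5/6, -1/5, 6/5, 5⋅√7, π}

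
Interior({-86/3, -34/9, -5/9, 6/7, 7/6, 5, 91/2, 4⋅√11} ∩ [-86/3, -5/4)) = ∅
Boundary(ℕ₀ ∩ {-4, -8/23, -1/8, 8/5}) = ∅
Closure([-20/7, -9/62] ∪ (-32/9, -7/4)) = [-32/9, -9/62]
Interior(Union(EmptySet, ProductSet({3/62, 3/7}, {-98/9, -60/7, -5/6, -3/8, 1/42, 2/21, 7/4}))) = EmptySet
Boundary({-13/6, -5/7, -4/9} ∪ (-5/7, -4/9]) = {-13/6, -5/7, -4/9}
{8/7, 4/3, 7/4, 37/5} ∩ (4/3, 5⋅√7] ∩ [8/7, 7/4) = ∅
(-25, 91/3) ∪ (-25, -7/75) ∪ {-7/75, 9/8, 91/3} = (-25, 91/3]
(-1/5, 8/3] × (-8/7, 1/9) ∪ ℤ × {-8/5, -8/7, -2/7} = (ℤ × {-8/5, -8/7, -2/7}) ∪ ((-1/5, 8/3] × (-8/7, 1/9))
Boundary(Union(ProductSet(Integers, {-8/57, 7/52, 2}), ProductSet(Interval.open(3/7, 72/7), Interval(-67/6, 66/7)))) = Union(ProductSet(Complement(Integers, Interval.open(3/7, 72/7)), {-8/57, 7/52, 2}), ProductSet({3/7, 72/7}, Interval(-67/6, 66/7)), ProductSet(Interval(3/7, 72/7), {-67/6, 66/7}))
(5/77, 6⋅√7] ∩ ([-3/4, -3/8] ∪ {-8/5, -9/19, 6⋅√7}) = {6⋅√7}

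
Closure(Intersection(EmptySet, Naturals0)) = EmptySet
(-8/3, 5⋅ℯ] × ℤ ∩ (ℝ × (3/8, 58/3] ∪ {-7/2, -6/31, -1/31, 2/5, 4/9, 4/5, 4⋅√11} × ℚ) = ((-8/3, 5⋅ℯ] × {1, 2, …, 19}) ∪ ({-6/31, -1/31, 2/5, 4/9, 4/5, 4⋅√11} × ℤ)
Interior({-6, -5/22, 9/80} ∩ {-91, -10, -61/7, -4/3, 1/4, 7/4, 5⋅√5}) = ∅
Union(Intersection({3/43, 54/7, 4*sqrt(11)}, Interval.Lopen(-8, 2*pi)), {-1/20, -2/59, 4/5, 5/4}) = {-1/20, -2/59, 3/43, 4/5, 5/4}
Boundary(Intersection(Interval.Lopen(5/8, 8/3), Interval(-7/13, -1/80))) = EmptySet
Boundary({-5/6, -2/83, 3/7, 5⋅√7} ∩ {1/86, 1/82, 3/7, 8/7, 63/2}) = {3/7}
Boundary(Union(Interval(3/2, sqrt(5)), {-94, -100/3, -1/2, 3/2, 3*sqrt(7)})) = {-94, -100/3, -1/2, 3/2, sqrt(5), 3*sqrt(7)}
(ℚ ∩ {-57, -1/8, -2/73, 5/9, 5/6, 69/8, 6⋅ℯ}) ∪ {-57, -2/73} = {-57, -1/8, -2/73, 5/9, 5/6, 69/8}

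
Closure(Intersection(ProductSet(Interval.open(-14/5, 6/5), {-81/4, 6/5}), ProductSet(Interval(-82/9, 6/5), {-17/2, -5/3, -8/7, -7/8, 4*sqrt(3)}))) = EmptySet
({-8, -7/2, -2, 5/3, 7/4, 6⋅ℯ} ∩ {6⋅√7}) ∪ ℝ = ℝ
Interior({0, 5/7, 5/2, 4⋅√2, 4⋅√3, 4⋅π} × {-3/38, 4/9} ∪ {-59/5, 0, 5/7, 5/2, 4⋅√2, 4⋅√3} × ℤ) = ∅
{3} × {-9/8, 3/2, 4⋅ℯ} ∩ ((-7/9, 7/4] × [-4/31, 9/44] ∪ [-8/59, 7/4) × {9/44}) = ∅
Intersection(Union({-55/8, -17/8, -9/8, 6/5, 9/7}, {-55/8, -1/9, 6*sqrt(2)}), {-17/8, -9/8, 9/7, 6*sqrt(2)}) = {-17/8, -9/8, 9/7, 6*sqrt(2)}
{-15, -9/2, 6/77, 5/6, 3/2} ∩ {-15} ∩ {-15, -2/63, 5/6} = {-15}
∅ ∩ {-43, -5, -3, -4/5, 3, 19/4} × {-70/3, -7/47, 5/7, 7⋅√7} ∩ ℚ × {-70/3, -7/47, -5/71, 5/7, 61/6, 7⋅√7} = ∅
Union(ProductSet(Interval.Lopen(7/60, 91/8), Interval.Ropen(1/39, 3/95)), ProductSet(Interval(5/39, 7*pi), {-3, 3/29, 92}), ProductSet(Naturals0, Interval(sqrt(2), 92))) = Union(ProductSet(Interval.Lopen(7/60, 91/8), Interval.Ropen(1/39, 3/95)), ProductSet(Interval(5/39, 7*pi), {-3, 3/29, 92}), ProductSet(Naturals0, Interval(sqrt(2), 92)))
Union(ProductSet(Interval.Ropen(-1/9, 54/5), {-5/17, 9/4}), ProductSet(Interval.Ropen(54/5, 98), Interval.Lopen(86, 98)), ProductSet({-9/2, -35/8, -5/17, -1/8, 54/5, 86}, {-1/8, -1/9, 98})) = Union(ProductSet({-9/2, -35/8, -5/17, -1/8, 54/5, 86}, {-1/8, -1/9, 98}), ProductSet(Interval.Ropen(-1/9, 54/5), {-5/17, 9/4}), ProductSet(Interval.Ropen(54/5, 98), Interval.Lopen(86, 98)))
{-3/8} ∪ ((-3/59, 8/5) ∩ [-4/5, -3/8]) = {-3/8}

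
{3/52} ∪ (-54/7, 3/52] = (-54/7, 3/52]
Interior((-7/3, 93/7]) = (-7/3, 93/7)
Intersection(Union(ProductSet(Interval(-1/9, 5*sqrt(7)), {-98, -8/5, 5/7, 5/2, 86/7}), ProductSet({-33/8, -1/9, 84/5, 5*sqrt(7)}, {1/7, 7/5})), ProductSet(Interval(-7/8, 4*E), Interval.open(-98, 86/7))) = Union(ProductSet({-1/9}, {1/7, 7/5}), ProductSet(Interval(-1/9, 4*E), {-8/5, 5/7, 5/2}))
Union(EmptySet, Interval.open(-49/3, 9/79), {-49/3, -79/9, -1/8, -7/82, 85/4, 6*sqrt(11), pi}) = Union({85/4, 6*sqrt(11), pi}, Interval.Ropen(-49/3, 9/79))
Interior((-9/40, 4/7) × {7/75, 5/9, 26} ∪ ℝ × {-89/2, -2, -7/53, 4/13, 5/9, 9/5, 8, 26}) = ∅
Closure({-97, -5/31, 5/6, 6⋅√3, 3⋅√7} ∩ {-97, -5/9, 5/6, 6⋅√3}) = {-97, 5/6, 6⋅√3}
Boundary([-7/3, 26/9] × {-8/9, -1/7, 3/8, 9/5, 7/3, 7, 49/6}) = [-7/3, 26/9] × {-8/9, -1/7, 3/8, 9/5, 7/3, 7, 49/6}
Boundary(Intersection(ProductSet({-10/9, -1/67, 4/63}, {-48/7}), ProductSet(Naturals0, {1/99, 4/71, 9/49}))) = EmptySet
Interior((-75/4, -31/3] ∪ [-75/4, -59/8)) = (-75/4, -59/8)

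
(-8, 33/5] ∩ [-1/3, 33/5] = [-1/3, 33/5]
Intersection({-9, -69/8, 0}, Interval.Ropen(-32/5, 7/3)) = {0}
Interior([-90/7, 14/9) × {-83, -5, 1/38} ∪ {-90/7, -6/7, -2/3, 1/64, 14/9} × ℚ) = ∅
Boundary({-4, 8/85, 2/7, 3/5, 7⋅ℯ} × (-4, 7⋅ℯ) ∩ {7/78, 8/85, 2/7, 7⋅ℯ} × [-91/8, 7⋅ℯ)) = {8/85, 2/7, 7⋅ℯ} × [-4, 7⋅ℯ]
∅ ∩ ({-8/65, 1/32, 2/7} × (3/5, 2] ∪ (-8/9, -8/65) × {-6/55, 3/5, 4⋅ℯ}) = ∅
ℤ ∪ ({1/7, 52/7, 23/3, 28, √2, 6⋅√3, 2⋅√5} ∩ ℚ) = ℤ ∪ {1/7, 52/7, 23/3}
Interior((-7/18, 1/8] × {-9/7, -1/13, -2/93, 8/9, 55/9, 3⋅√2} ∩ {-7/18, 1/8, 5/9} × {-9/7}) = ∅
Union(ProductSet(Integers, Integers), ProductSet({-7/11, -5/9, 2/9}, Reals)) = Union(ProductSet({-7/11, -5/9, 2/9}, Reals), ProductSet(Integers, Integers))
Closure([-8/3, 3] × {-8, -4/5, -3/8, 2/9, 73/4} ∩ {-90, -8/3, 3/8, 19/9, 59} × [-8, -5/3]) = {-8/3, 3/8, 19/9} × {-8}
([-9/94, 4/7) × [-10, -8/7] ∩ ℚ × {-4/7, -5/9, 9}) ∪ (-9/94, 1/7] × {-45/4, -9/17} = (-9/94, 1/7] × {-45/4, -9/17}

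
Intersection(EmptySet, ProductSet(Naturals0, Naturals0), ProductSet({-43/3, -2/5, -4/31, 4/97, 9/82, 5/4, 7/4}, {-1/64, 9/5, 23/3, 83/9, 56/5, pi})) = EmptySet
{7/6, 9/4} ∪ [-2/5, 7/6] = [-2/5, 7/6] ∪ {9/4}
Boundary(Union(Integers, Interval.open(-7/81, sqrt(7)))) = Union(Complement(Integers, Interval.open(-7/81, sqrt(7))), {-7/81, sqrt(7)})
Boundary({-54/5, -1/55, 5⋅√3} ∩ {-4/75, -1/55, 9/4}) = {-1/55}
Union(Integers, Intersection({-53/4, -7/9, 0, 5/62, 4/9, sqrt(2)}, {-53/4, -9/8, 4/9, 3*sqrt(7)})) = Union({-53/4, 4/9}, Integers)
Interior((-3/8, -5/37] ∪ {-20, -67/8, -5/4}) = (-3/8, -5/37)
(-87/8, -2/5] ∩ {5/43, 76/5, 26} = ∅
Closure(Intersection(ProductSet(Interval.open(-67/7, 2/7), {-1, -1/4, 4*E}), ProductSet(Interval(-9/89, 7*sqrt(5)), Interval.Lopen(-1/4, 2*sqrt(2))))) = EmptySet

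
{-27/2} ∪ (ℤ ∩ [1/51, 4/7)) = {-27/2}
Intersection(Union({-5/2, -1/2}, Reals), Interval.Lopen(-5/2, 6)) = Interval.Lopen(-5/2, 6)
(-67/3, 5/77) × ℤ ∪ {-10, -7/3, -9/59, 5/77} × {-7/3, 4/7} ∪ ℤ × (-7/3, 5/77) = (ℤ × (-7/3, 5/77)) ∪ ((-67/3, 5/77) × ℤ) ∪ ({-10, -7/3, -9/59, 5/77} × {-7/3, 4/7})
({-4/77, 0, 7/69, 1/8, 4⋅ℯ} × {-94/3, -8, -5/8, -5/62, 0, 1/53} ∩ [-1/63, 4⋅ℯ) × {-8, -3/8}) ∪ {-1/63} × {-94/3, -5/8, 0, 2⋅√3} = ({0, 7/69, 1/8} × {-8}) ∪ ({-1/63} × {-94/3, -5/8, 0, 2⋅√3})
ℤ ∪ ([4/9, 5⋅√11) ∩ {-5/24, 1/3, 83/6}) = ℤ ∪ {83/6}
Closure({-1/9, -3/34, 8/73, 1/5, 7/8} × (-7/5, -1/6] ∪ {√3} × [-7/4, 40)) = ({√3} × [-7/4, 40]) ∪ ({-1/9, -3/34, 8/73, 1/5, 7/8} × [-7/5, -1/6])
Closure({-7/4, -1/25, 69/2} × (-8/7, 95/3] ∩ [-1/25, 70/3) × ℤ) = {-1/25} × {-1, 0, …, 31}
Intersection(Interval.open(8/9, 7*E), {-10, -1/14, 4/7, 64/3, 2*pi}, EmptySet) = EmptySet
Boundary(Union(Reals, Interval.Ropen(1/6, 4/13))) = EmptySet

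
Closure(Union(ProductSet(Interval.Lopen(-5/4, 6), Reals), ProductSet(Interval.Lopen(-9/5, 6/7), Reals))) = ProductSet(Interval(-9/5, 6), Reals)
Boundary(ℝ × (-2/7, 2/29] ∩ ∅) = ∅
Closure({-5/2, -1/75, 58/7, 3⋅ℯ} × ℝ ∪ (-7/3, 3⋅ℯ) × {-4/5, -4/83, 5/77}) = ({-5/2, -1/75, 58/7, 3⋅ℯ} × ℝ) ∪ ([-7/3, 3⋅ℯ] × {-4/5, -4/83, 5/77})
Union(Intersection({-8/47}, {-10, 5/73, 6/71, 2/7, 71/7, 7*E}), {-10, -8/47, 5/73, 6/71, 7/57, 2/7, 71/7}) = {-10, -8/47, 5/73, 6/71, 7/57, 2/7, 71/7}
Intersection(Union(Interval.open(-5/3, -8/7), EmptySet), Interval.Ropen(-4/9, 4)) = EmptySet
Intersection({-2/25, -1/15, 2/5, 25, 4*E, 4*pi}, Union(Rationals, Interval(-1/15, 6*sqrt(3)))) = {-2/25, -1/15, 2/5, 25}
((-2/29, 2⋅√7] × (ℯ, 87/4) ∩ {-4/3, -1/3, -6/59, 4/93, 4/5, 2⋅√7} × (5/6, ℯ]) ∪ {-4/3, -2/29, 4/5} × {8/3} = {-4/3, -2/29, 4/5} × {8/3}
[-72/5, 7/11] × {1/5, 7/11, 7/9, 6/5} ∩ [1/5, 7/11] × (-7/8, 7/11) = [1/5, 7/11] × {1/5}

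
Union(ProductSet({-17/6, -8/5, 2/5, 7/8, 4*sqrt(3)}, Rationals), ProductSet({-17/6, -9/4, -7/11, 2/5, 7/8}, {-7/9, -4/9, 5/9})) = Union(ProductSet({-17/6, -9/4, -7/11, 2/5, 7/8}, {-7/9, -4/9, 5/9}), ProductSet({-17/6, -8/5, 2/5, 7/8, 4*sqrt(3)}, Rationals))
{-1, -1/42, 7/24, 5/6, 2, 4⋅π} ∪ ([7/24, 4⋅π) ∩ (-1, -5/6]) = {-1, -1/42, 7/24, 5/6, 2, 4⋅π}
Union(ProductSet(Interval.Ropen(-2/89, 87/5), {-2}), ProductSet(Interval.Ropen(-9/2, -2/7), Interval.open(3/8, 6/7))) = Union(ProductSet(Interval.Ropen(-9/2, -2/7), Interval.open(3/8, 6/7)), ProductSet(Interval.Ropen(-2/89, 87/5), {-2}))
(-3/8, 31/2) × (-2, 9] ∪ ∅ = (-3/8, 31/2) × (-2, 9]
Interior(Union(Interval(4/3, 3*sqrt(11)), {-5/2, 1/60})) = Interval.open(4/3, 3*sqrt(11))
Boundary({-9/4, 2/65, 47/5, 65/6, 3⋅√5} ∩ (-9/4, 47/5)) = {2/65, 3⋅√5}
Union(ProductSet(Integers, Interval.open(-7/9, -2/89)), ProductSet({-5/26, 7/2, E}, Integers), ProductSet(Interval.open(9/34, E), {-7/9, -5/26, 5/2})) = Union(ProductSet({-5/26, 7/2, E}, Integers), ProductSet(Integers, Interval.open(-7/9, -2/89)), ProductSet(Interval.open(9/34, E), {-7/9, -5/26, 5/2}))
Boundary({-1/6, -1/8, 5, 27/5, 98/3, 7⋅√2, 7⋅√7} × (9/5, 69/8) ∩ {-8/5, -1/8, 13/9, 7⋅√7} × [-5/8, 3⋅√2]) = {-1/8, 7⋅√7} × [9/5, 3⋅√2]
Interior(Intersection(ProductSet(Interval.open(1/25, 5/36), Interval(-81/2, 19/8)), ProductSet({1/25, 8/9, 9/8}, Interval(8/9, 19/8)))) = EmptySet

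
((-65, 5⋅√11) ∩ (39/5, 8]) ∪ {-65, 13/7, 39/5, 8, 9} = {-65, 13/7, 9} ∪ [39/5, 8]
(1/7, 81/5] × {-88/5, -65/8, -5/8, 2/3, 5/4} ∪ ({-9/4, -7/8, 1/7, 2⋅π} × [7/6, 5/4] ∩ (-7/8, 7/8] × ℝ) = ({1/7} × [7/6, 5/4]) ∪ ((1/7, 81/5] × {-88/5, -65/8, -5/8, 2/3, 5/4})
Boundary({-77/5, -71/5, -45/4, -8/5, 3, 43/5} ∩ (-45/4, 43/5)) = {-8/5, 3}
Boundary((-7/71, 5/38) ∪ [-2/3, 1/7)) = {-2/3, 1/7}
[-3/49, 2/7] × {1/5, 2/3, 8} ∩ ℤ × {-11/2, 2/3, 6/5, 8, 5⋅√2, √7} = {0} × {2/3, 8}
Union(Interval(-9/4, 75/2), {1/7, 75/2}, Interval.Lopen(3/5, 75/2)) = Interval(-9/4, 75/2)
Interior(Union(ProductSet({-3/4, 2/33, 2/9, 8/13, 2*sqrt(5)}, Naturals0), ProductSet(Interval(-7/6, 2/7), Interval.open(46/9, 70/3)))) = Union(ProductSet({-3/4, 2/33, 2/9}, Union(Complement(Naturals0, Union(Complement(Naturals0, Interval.open(46/9, 70/3)), {46/9, 70/3})), Complement(Range(6, 24, 1), Complement(Naturals0, Interval.open(46/9, 70/3))))), ProductSet(Interval.open(-7/6, 2/7), Complement(Interval.open(46/9, 70/3), Complement(Naturals0, Interval.open(46/9, 70/3)))), ProductSet(Union(Interval.open(-7/6, -3/4), Interval.open(-3/4, 2/33), Interval.open(2/33, 2/9), Interval.open(2/9, 2/7)), Interval.open(46/9, 70/3)))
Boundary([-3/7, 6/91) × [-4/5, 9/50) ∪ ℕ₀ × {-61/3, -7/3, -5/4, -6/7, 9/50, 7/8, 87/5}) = ({-3/7, 6/91} × [-4/5, 9/50]) ∪ ([-3/7, 6/91] × {-4/5, 9/50}) ∪ ((ℕ₀ ∪ (ℕ₀ \ (-3/7, 6/91))) × {-61/3, -7/3, -5/4, -6/7, 9/50, 7/8, 87/5})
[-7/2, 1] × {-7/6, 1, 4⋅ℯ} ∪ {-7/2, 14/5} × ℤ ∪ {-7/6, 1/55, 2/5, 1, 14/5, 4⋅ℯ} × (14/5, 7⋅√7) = ({-7/2, 14/5} × ℤ) ∪ ([-7/2, 1] × {-7/6, 1, 4⋅ℯ}) ∪ ({-7/6, 1/55, 2/5, 1, 14/5, 4⋅ℯ} × (14/5, 7⋅√7))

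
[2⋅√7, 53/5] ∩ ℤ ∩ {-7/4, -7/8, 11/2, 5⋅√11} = ∅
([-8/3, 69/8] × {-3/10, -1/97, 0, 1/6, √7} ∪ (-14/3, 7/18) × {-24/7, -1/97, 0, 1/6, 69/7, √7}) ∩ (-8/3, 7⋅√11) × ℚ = ((-8/3, 69/8] × {-3/10, -1/97, 0, 1/6}) ∪ ((-8/3, 7/18) × {-24/7, -1/97, 0, 1/6, 69/7})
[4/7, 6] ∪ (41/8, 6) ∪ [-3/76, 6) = [-3/76, 6]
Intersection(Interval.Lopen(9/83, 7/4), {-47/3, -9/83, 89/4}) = EmptySet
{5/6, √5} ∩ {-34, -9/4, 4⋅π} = ∅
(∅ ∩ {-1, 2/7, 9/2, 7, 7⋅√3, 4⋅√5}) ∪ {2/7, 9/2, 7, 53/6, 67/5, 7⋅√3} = {2/7, 9/2, 7, 53/6, 67/5, 7⋅√3}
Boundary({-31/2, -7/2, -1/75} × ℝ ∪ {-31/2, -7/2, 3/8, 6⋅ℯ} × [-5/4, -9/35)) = ({-31/2, -7/2, -1/75} × ℝ) ∪ ({-31/2, -7/2, 3/8, 6⋅ℯ} × [-5/4, -9/35])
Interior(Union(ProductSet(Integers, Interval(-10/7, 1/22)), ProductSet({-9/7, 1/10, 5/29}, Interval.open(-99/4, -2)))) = EmptySet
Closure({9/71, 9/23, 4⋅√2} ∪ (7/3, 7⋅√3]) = {9/71, 9/23} ∪ [7/3, 7⋅√3]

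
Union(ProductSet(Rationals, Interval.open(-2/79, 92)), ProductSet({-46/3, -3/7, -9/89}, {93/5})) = ProductSet(Rationals, Interval.open(-2/79, 92))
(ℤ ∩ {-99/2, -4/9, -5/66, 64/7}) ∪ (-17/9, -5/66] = (-17/9, -5/66]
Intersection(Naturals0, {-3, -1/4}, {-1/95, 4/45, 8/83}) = EmptySet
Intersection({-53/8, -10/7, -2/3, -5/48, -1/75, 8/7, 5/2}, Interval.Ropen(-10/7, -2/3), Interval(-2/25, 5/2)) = EmptySet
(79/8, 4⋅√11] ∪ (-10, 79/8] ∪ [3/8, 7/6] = (-10, 4⋅√11]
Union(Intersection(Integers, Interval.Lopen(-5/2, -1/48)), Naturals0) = Union(Naturals0, Range(-2, 0, 1))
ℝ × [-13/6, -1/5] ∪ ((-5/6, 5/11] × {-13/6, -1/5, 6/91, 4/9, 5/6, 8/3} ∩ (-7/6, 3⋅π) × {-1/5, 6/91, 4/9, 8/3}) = (ℝ × [-13/6, -1/5]) ∪ ((-5/6, 5/11] × {-1/5, 6/91, 4/9, 8/3})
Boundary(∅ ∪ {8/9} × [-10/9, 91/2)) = {8/9} × [-10/9, 91/2]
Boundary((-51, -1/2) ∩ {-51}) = ∅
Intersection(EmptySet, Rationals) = EmptySet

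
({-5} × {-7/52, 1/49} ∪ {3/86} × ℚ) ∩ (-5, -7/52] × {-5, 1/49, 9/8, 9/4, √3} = ∅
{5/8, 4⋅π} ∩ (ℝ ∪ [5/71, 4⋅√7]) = {5/8, 4⋅π}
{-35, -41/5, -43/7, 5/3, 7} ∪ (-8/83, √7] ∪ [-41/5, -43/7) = {-35, 7} ∪ [-41/5, -43/7] ∪ (-8/83, √7]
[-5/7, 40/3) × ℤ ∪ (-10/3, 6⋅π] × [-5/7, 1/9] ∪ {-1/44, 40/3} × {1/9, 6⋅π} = ([-5/7, 40/3) × ℤ) ∪ ({-1/44, 40/3} × {1/9, 6⋅π}) ∪ ((-10/3, 6⋅π] × [-5/7, 1/9])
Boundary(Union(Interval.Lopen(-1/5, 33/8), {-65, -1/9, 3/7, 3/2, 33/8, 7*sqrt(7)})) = {-65, -1/5, 33/8, 7*sqrt(7)}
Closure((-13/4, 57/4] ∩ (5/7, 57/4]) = [5/7, 57/4]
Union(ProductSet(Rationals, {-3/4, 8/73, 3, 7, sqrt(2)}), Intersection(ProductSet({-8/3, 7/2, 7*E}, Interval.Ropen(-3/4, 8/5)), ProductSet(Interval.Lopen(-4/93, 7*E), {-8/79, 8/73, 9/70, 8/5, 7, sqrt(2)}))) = Union(ProductSet({7/2, 7*E}, {-8/79, 8/73, 9/70, sqrt(2)}), ProductSet(Rationals, {-3/4, 8/73, 3, 7, sqrt(2)}))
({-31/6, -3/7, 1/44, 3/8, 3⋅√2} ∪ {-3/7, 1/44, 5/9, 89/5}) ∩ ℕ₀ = ∅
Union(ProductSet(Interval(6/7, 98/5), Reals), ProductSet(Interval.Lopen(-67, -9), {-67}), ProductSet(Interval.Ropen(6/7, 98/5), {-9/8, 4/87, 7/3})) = Union(ProductSet(Interval.Lopen(-67, -9), {-67}), ProductSet(Interval(6/7, 98/5), Reals))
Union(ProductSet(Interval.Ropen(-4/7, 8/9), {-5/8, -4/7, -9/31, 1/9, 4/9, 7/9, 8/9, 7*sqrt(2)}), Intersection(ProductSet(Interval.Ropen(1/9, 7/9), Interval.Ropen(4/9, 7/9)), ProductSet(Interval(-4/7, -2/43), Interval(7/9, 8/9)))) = ProductSet(Interval.Ropen(-4/7, 8/9), {-5/8, -4/7, -9/31, 1/9, 4/9, 7/9, 8/9, 7*sqrt(2)})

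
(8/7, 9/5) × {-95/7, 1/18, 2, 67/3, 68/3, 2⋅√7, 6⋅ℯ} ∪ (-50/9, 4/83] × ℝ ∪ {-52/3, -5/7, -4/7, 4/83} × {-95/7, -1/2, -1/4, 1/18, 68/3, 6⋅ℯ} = ((-50/9, 4/83] × ℝ) ∪ ({-52/3, -5/7, -4/7, 4/83} × {-95/7, -1/2, -1/4, 1/18, 68/3, 6⋅ℯ}) ∪ ((8/7, 9/5) × {-95/7, 1/18, 2, 67/3, 68/3, 2⋅√7, 6⋅ℯ})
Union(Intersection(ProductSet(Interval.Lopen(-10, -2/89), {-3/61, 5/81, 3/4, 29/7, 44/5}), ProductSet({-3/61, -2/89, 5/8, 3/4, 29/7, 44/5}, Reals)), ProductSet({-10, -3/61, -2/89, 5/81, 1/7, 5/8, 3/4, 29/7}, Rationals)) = ProductSet({-10, -3/61, -2/89, 5/81, 1/7, 5/8, 3/4, 29/7}, Rationals)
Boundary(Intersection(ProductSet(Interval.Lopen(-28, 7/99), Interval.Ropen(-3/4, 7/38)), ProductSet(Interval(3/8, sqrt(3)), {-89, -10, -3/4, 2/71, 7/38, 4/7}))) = EmptySet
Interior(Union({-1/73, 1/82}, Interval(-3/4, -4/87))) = Interval.open(-3/4, -4/87)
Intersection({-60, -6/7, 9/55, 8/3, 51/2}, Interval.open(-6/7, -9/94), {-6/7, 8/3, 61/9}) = EmptySet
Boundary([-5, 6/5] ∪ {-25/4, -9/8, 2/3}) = {-25/4, -5, 6/5}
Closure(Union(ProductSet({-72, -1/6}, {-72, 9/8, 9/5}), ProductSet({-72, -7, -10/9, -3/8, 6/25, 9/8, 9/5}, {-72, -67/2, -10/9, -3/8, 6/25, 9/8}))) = Union(ProductSet({-72, -1/6}, {-72, 9/8, 9/5}), ProductSet({-72, -7, -10/9, -3/8, 6/25, 9/8, 9/5}, {-72, -67/2, -10/9, -3/8, 6/25, 9/8}))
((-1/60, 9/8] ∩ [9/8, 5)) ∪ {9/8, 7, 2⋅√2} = {9/8, 7, 2⋅√2}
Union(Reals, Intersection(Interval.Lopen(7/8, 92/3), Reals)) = Interval(-oo, oo)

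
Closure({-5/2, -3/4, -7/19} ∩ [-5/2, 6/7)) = {-5/2, -3/4, -7/19}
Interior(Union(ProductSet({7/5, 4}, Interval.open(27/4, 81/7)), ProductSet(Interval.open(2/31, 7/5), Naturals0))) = EmptySet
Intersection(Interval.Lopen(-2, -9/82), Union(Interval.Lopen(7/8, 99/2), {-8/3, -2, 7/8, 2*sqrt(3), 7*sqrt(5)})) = EmptySet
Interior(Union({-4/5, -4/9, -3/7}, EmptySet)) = EmptySet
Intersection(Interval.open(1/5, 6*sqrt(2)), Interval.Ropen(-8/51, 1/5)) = EmptySet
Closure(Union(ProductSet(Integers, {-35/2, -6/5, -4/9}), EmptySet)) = ProductSet(Integers, {-35/2, -6/5, -4/9})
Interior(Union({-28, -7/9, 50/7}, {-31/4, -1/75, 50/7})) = EmptySet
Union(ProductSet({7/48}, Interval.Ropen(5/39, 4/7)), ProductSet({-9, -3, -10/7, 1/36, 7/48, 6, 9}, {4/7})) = Union(ProductSet({7/48}, Interval.Ropen(5/39, 4/7)), ProductSet({-9, -3, -10/7, 1/36, 7/48, 6, 9}, {4/7}))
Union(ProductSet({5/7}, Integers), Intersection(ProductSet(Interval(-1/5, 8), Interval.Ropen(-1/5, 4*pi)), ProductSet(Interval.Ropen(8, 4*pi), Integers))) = Union(ProductSet({5/7}, Integers), ProductSet({8}, Range(0, 13, 1)))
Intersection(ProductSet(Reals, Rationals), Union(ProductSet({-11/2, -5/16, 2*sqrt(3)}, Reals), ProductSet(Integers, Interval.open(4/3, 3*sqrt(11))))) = Union(ProductSet({-11/2, -5/16, 2*sqrt(3)}, Rationals), ProductSet(Integers, Intersection(Interval.open(4/3, 3*sqrt(11)), Rationals)))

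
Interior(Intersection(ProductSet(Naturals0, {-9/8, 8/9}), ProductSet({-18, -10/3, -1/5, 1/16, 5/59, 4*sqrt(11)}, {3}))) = EmptySet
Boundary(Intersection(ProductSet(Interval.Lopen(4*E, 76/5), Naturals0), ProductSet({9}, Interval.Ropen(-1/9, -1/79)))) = EmptySet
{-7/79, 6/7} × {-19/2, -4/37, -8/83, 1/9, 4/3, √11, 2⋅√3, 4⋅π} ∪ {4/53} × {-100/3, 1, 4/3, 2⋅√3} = ({4/53} × {-100/3, 1, 4/3, 2⋅√3}) ∪ ({-7/79, 6/7} × {-19/2, -4/37, -8/83, 1/9, 4/3, √11, 2⋅√3, 4⋅π})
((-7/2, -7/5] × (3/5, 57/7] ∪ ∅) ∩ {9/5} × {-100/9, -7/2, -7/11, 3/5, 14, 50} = ∅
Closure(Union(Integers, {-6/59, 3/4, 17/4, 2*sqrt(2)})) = Union({-6/59, 3/4, 17/4, 2*sqrt(2)}, Integers)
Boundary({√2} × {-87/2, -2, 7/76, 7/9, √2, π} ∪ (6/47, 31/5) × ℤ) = ([6/47, 31/5] × ℤ) ∪ ({√2} × {-87/2, -2, 7/76, 7/9, √2, π})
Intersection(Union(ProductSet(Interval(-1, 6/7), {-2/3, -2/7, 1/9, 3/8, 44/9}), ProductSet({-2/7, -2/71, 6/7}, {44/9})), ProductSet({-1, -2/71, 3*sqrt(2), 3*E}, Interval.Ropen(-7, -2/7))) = ProductSet({-1, -2/71}, {-2/3})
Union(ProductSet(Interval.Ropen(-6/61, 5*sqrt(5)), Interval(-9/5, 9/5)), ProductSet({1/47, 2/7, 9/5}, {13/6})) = Union(ProductSet({1/47, 2/7, 9/5}, {13/6}), ProductSet(Interval.Ropen(-6/61, 5*sqrt(5)), Interval(-9/5, 9/5)))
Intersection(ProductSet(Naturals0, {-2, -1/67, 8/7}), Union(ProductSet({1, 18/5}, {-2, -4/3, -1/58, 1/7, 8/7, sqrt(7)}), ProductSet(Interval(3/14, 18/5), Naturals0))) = ProductSet({1}, {-2, 8/7})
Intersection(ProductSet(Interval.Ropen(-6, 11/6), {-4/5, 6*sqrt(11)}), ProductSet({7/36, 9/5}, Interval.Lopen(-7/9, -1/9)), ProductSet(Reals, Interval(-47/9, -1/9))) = EmptySet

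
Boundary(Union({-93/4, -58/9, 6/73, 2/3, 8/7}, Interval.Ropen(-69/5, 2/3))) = {-93/4, -69/5, 2/3, 8/7}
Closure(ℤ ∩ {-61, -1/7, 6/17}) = {-61}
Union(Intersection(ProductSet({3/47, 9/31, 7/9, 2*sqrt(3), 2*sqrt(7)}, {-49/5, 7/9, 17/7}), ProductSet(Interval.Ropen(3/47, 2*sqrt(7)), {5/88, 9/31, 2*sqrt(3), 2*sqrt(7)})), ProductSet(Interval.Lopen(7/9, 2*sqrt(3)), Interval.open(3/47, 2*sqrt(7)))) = ProductSet(Interval.Lopen(7/9, 2*sqrt(3)), Interval.open(3/47, 2*sqrt(7)))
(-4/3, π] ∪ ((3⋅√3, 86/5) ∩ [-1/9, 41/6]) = (-4/3, π] ∪ (3⋅√3, 41/6]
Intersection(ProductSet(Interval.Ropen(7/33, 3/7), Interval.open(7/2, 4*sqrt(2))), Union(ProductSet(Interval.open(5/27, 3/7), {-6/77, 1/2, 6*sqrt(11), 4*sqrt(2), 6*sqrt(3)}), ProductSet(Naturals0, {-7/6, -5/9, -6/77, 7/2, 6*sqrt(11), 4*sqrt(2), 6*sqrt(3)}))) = EmptySet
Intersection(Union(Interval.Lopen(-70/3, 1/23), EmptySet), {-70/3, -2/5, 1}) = {-2/5}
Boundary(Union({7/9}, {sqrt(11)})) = {7/9, sqrt(11)}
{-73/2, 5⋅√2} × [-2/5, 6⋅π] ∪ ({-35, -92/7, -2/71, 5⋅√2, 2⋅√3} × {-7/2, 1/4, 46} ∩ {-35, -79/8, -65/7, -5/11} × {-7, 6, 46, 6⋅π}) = ({-35} × {46}) ∪ ({-73/2, 5⋅√2} × [-2/5, 6⋅π])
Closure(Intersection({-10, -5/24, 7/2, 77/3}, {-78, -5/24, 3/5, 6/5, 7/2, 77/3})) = {-5/24, 7/2, 77/3}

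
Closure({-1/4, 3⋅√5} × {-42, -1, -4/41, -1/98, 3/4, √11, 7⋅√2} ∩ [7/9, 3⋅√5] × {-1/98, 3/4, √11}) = {3⋅√5} × {-1/98, 3/4, √11}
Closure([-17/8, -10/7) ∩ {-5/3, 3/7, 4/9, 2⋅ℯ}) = {-5/3}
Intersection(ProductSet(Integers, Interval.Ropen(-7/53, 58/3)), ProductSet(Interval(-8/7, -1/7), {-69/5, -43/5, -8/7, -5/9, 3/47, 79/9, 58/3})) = ProductSet(Range(-1, 0, 1), {3/47, 79/9})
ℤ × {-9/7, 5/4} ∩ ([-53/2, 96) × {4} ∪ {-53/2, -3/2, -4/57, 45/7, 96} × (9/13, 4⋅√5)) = {96} × {5/4}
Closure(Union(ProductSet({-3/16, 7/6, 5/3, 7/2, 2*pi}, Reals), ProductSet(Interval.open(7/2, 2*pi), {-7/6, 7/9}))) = Union(ProductSet({-3/16, 7/6, 5/3, 7/2, 2*pi}, Reals), ProductSet(Interval(7/2, 2*pi), {-7/6, 7/9}))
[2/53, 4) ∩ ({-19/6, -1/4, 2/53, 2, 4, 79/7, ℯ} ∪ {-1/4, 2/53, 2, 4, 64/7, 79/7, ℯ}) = {2/53, 2, ℯ}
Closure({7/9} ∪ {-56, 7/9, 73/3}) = {-56, 7/9, 73/3}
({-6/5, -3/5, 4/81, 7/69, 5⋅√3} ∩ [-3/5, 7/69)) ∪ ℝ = ℝ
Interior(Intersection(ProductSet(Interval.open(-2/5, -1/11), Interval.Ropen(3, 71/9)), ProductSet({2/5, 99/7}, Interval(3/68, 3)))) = EmptySet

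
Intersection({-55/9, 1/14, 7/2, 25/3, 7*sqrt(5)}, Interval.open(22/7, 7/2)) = EmptySet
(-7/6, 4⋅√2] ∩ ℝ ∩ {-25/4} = ∅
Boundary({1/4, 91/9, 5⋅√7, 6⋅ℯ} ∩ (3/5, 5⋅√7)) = {91/9}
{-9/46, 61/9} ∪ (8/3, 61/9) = {-9/46} ∪ (8/3, 61/9]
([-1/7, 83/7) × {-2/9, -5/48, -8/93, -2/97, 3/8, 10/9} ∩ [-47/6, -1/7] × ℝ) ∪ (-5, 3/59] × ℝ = (-5, 3/59] × ℝ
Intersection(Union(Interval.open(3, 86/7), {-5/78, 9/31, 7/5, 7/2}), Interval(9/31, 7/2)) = Union({9/31, 7/5}, Interval.Lopen(3, 7/2))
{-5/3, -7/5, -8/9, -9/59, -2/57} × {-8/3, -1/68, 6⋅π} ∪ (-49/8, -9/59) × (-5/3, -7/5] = ((-49/8, -9/59) × (-5/3, -7/5]) ∪ ({-5/3, -7/5, -8/9, -9/59, -2/57} × {-8/3, -1/68, 6⋅π})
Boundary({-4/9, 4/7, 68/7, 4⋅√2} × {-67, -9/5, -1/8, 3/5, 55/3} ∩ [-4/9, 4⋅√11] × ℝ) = {-4/9, 4/7, 68/7, 4⋅√2} × {-67, -9/5, -1/8, 3/5, 55/3}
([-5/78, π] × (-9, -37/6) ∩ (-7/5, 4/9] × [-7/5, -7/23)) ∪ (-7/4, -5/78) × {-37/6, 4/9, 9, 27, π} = (-7/4, -5/78) × {-37/6, 4/9, 9, 27, π}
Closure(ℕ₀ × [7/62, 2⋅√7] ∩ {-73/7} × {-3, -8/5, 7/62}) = ∅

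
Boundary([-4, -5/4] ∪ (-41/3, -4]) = {-41/3, -5/4}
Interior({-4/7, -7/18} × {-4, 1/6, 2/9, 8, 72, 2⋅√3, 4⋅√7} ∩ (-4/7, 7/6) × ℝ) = ∅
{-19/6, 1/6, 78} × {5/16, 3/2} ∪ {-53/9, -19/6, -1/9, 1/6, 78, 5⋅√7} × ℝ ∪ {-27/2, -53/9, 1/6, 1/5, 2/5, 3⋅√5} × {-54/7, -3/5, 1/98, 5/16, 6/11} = ({-53/9, -19/6, -1/9, 1/6, 78, 5⋅√7} × ℝ) ∪ ({-27/2, -53/9, 1/6, 1/5, 2/5, 3⋅√5} × {-54/7, -3/5, 1/98, 5/16, 6/11})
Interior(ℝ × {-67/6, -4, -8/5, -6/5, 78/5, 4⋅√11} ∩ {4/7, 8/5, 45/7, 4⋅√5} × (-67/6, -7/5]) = ∅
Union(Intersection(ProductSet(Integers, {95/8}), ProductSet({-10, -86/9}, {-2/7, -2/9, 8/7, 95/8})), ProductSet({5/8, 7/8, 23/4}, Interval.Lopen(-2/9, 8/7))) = Union(ProductSet({-10}, {95/8}), ProductSet({5/8, 7/8, 23/4}, Interval.Lopen(-2/9, 8/7)))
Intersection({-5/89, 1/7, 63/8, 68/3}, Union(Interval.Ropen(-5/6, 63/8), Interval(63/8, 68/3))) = {-5/89, 1/7, 63/8, 68/3}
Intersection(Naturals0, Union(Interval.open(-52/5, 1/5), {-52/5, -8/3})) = Range(0, 1, 1)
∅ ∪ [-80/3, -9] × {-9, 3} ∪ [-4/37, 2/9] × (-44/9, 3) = ([-80/3, -9] × {-9, 3}) ∪ ([-4/37, 2/9] × (-44/9, 3))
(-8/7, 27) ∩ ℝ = (-8/7, 27)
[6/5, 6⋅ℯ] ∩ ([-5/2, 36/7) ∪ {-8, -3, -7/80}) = [6/5, 36/7)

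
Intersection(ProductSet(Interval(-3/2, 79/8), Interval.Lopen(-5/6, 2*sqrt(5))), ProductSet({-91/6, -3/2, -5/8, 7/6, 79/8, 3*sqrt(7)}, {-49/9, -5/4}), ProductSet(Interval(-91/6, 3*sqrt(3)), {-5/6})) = EmptySet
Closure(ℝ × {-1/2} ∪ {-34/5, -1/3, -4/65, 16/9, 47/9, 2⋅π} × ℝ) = (ℝ × {-1/2}) ∪ ({-34/5, -1/3, -4/65, 16/9, 47/9, 2⋅π} × ℝ)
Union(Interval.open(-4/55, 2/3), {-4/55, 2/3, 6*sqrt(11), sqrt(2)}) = Union({6*sqrt(11), sqrt(2)}, Interval(-4/55, 2/3))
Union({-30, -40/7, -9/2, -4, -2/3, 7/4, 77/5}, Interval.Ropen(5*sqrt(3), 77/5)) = Union({-30, -40/7, -9/2, -4, -2/3, 7/4}, Interval(5*sqrt(3), 77/5))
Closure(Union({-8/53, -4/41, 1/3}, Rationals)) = Reals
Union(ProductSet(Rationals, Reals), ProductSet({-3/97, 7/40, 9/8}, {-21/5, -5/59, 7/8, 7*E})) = ProductSet(Rationals, Reals)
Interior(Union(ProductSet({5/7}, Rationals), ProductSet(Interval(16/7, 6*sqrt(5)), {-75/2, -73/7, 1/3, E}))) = EmptySet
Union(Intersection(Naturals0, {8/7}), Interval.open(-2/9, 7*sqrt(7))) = Interval.open(-2/9, 7*sqrt(7))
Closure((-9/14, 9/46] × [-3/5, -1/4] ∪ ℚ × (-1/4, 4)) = (ℝ × [-1/4, 4]) ∪ ([-9/14, 9/46] × [-3/5, -1/4])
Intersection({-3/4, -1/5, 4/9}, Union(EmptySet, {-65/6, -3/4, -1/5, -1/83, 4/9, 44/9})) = {-3/4, -1/5, 4/9}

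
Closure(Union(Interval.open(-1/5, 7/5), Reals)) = Interval(-oo, oo)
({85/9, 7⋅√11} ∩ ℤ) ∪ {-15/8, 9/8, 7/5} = {-15/8, 9/8, 7/5}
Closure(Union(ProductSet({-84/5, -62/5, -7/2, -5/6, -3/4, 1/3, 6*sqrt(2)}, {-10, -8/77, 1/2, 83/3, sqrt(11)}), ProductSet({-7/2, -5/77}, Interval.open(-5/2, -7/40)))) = Union(ProductSet({-7/2, -5/77}, Interval(-5/2, -7/40)), ProductSet({-84/5, -62/5, -7/2, -5/6, -3/4, 1/3, 6*sqrt(2)}, {-10, -8/77, 1/2, 83/3, sqrt(11)}))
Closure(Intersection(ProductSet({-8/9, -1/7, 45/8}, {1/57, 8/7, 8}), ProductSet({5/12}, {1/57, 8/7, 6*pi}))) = EmptySet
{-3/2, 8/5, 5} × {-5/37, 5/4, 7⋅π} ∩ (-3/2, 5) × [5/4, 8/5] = {8/5} × {5/4}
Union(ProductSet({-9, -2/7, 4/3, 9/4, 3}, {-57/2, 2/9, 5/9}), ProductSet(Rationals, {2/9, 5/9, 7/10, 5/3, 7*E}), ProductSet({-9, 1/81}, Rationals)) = Union(ProductSet({-9, 1/81}, Rationals), ProductSet({-9, -2/7, 4/3, 9/4, 3}, {-57/2, 2/9, 5/9}), ProductSet(Rationals, {2/9, 5/9, 7/10, 5/3, 7*E}))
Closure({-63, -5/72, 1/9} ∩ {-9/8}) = ∅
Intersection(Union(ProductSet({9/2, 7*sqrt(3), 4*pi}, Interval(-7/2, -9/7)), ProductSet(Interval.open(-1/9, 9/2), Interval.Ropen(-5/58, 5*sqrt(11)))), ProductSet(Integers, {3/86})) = ProductSet(Range(0, 5, 1), {3/86})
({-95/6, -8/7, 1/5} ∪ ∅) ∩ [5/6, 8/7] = ∅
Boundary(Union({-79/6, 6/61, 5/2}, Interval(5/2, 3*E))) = {-79/6, 6/61, 5/2, 3*E}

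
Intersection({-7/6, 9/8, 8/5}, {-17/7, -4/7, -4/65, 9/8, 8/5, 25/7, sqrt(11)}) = {9/8, 8/5}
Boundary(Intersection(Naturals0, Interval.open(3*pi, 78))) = Range(10, 78, 1)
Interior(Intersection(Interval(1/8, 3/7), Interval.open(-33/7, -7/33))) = EmptySet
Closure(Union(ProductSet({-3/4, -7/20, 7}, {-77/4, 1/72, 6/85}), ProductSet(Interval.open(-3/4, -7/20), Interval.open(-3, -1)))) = Union(ProductSet({-3/4, -7/20}, Interval(-3, -1)), ProductSet({-3/4, -7/20, 7}, {-77/4, 1/72, 6/85}), ProductSet(Interval(-3/4, -7/20), {-3, -1}), ProductSet(Interval.open(-3/4, -7/20), Interval.open(-3, -1)))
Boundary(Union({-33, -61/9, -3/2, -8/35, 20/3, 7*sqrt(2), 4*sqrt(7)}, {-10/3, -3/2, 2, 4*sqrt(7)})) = {-33, -61/9, -10/3, -3/2, -8/35, 2, 20/3, 7*sqrt(2), 4*sqrt(7)}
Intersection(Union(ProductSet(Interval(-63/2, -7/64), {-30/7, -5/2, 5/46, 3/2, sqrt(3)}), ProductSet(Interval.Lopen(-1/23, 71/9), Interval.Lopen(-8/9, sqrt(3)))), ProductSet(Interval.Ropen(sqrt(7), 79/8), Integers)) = ProductSet(Interval(sqrt(7), 71/9), Range(0, 2, 1))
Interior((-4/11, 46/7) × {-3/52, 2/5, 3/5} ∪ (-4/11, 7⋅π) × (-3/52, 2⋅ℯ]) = (-4/11, 7⋅π) × (-3/52, 2⋅ℯ)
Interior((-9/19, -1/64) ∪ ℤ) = (ℤ \ ({-9/19, -1/64} ∪ (ℤ \ (-9/19, -1/64)))) ∪ ((-9/19, -1/64) \ ℤ \ (-9/19, -1/64))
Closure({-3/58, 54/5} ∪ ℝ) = ℝ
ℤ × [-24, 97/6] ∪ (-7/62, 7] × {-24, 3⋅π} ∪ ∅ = (ℤ × [-24, 97/6]) ∪ ((-7/62, 7] × {-24, 3⋅π})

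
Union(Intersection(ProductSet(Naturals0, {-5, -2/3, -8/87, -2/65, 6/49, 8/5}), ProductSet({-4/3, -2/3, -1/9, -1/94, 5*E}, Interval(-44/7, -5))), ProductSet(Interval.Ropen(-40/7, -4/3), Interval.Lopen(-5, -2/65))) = ProductSet(Interval.Ropen(-40/7, -4/3), Interval.Lopen(-5, -2/65))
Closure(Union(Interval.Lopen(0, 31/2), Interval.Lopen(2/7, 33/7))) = Interval(0, 31/2)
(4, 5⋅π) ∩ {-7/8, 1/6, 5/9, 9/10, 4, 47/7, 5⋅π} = {47/7}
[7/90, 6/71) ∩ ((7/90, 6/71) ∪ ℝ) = [7/90, 6/71)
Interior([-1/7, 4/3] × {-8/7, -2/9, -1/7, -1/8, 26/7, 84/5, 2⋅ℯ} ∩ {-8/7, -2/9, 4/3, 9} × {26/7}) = ∅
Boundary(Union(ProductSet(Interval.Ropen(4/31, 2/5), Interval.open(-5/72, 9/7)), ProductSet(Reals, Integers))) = Union(ProductSet({4/31, 2/5}, Interval(-5/72, 9/7)), ProductSet(Interval(4/31, 2/5), {-5/72, 9/7}), ProductSet(Reals, Complement(Integers, Interval.open(-5/72, 9/7))), ProductSet(Union(Interval(-oo, 4/31), Interval(2/5, oo)), Integers))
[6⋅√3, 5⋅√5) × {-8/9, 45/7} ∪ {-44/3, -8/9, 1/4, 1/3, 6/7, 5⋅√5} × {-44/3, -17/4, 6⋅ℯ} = ([6⋅√3, 5⋅√5) × {-8/9, 45/7}) ∪ ({-44/3, -8/9, 1/4, 1/3, 6/7, 5⋅√5} × {-44/3, -17/4, 6⋅ℯ})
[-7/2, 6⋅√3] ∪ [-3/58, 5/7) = [-7/2, 6⋅√3]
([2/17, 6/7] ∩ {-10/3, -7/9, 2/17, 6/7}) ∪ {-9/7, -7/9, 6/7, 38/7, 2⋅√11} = {-9/7, -7/9, 2/17, 6/7, 38/7, 2⋅√11}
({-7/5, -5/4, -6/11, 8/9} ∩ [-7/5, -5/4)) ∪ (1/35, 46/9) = {-7/5} ∪ (1/35, 46/9)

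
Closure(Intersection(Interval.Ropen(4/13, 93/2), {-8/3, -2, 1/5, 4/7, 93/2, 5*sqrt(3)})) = {4/7, 5*sqrt(3)}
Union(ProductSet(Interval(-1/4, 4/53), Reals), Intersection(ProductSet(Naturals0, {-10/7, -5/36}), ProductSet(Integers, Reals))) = Union(ProductSet(Interval(-1/4, 4/53), Reals), ProductSet(Naturals0, {-10/7, -5/36}))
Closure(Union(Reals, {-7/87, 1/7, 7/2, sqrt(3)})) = Reals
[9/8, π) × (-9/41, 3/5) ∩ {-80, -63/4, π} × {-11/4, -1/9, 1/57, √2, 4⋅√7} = ∅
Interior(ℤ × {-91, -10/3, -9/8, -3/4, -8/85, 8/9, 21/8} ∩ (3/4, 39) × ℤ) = ∅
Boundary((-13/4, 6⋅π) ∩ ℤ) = {-3, -2, …, 18}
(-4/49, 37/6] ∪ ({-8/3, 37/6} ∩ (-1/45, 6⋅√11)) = (-4/49, 37/6]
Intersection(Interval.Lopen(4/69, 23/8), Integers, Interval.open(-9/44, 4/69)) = EmptySet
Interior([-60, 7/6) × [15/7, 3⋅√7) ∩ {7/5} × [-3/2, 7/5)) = ∅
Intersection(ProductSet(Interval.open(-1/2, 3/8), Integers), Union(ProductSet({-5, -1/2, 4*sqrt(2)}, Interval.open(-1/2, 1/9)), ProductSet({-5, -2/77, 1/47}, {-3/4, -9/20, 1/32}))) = EmptySet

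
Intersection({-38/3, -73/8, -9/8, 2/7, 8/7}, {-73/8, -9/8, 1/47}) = {-73/8, -9/8}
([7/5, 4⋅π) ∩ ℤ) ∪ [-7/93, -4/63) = [-7/93, -4/63) ∪ {2, 3, …, 12}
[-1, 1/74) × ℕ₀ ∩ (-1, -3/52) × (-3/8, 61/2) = (-1, -3/52) × {0, 1, …, 30}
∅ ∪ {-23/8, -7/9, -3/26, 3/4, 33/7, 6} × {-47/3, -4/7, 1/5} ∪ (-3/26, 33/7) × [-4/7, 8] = ((-3/26, 33/7) × [-4/7, 8]) ∪ ({-23/8, -7/9, -3/26, 3/4, 33/7, 6} × {-47/3, -4/7, 1/5})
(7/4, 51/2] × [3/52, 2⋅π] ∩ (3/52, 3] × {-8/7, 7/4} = (7/4, 3] × {7/4}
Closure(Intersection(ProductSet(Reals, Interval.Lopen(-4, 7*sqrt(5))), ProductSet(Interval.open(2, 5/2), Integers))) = ProductSet(Interval(2, 5/2), Range(-3, 16, 1))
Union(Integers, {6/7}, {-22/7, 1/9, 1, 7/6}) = Union({-22/7, 1/9, 6/7, 7/6}, Integers)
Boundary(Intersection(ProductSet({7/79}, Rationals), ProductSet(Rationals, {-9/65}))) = ProductSet({7/79}, {-9/65})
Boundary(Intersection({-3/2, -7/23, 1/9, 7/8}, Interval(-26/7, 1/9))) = {-3/2, -7/23, 1/9}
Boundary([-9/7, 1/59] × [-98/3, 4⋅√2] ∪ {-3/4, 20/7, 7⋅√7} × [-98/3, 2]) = ({-3/4, 20/7, 7⋅√7} × {-98/3}) ∪ ({-9/7, 1/59} × [-98/3, 4⋅√2]) ∪ ({20/7, 7⋅√7} × [-98/3, 2]) ∪ ([-9/7, 1/59] × {-98/3, 4⋅√2})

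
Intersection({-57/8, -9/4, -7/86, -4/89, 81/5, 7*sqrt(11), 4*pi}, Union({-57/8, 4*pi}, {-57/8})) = {-57/8, 4*pi}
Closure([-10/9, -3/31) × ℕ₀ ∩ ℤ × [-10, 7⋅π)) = {-1} × {0, 1, …, 21}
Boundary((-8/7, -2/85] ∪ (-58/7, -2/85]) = {-58/7, -2/85}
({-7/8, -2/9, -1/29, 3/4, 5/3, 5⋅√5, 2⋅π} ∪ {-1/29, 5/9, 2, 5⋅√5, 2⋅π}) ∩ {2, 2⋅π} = {2, 2⋅π}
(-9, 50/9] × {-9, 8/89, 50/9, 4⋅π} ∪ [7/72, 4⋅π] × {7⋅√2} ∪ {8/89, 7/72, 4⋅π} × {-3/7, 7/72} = ({8/89, 7/72, 4⋅π} × {-3/7, 7/72}) ∪ ((-9, 50/9] × {-9, 8/89, 50/9, 4⋅π}) ∪ ([7/72, 4⋅π] × {7⋅√2})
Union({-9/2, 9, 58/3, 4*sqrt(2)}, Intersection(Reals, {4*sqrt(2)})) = {-9/2, 9, 58/3, 4*sqrt(2)}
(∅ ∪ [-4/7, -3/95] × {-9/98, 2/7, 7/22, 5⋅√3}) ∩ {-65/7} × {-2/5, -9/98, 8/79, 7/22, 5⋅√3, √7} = ∅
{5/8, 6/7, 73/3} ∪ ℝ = ℝ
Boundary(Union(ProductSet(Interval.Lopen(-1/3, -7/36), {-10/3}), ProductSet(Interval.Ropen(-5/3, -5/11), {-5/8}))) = Union(ProductSet(Interval(-5/3, -5/11), {-5/8}), ProductSet(Interval(-1/3, -7/36), {-10/3}))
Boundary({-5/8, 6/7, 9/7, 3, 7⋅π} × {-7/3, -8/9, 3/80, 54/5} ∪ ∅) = {-5/8, 6/7, 9/7, 3, 7⋅π} × {-7/3, -8/9, 3/80, 54/5}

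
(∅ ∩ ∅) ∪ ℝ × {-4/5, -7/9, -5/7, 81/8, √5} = ℝ × {-4/5, -7/9, -5/7, 81/8, √5}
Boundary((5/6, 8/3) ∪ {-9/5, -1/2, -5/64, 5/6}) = {-9/5, -1/2, -5/64, 5/6, 8/3}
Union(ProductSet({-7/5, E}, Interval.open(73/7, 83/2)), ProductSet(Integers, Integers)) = Union(ProductSet({-7/5, E}, Interval.open(73/7, 83/2)), ProductSet(Integers, Integers))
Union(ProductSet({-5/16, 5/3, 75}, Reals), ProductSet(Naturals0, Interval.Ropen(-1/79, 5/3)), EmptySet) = Union(ProductSet({-5/16, 5/3, 75}, Reals), ProductSet(Naturals0, Interval.Ropen(-1/79, 5/3)))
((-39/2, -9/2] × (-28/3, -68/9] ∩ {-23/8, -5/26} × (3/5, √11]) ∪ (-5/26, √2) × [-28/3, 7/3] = (-5/26, √2) × [-28/3, 7/3]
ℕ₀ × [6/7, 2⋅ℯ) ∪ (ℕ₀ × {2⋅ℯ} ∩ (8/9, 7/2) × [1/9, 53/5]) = (ℕ₀ × [6/7, 2⋅ℯ)) ∪ ({1, 2, 3} × {2⋅ℯ})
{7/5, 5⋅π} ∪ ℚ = ℚ ∪ {5⋅π}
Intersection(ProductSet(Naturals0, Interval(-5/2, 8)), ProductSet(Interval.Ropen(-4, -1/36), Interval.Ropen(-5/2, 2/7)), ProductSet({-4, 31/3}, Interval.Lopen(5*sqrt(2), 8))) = EmptySet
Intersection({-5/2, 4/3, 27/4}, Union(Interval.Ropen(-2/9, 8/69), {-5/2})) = {-5/2}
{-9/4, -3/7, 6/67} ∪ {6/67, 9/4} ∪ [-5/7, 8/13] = {-9/4, 9/4} ∪ [-5/7, 8/13]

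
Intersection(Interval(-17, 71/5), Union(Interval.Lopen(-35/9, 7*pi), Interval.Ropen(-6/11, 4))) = Interval.Lopen(-35/9, 71/5)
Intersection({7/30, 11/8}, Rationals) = {7/30, 11/8}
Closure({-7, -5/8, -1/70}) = {-7, -5/8, -1/70}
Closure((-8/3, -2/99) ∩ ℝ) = [-8/3, -2/99]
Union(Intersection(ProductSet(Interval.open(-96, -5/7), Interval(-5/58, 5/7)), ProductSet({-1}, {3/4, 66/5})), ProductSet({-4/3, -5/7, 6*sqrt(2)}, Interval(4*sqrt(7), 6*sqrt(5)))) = ProductSet({-4/3, -5/7, 6*sqrt(2)}, Interval(4*sqrt(7), 6*sqrt(5)))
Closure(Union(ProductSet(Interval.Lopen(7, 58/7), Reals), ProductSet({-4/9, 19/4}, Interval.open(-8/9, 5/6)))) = Union(ProductSet({-4/9, 19/4}, Interval(-8/9, 5/6)), ProductSet(Interval(7, 58/7), Reals))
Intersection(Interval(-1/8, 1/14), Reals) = Interval(-1/8, 1/14)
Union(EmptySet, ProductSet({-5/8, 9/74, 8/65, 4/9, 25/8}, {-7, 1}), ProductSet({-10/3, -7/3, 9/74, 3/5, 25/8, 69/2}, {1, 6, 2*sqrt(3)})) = Union(ProductSet({-5/8, 9/74, 8/65, 4/9, 25/8}, {-7, 1}), ProductSet({-10/3, -7/3, 9/74, 3/5, 25/8, 69/2}, {1, 6, 2*sqrt(3)}))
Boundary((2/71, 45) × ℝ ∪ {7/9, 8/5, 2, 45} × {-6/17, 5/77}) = {2/71, 45} × ℝ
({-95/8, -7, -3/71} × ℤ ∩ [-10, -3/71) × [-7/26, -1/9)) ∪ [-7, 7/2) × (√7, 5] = [-7, 7/2) × (√7, 5]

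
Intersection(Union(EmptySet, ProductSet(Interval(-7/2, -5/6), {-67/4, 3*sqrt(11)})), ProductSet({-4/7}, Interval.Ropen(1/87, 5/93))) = EmptySet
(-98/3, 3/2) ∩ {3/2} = ∅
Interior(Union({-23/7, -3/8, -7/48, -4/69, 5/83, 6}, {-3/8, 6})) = EmptySet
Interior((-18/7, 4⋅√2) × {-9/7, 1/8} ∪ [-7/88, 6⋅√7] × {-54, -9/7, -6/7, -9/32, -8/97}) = ∅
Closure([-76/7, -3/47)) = [-76/7, -3/47]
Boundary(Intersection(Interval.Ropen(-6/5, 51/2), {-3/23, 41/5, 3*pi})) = {-3/23, 41/5, 3*pi}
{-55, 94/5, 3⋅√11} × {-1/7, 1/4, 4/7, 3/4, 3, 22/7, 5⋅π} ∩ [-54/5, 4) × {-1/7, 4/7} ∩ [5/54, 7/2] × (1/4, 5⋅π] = ∅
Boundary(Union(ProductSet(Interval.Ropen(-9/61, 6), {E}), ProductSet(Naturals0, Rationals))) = Union(ProductSet(Interval(-9/61, 6), {E}), ProductSet(Naturals0, Reals))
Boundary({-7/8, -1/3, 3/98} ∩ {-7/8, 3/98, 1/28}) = {-7/8, 3/98}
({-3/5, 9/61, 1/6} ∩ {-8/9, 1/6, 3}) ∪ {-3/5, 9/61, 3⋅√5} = {-3/5, 9/61, 1/6, 3⋅√5}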